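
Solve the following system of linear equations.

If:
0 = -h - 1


Then:
h = -1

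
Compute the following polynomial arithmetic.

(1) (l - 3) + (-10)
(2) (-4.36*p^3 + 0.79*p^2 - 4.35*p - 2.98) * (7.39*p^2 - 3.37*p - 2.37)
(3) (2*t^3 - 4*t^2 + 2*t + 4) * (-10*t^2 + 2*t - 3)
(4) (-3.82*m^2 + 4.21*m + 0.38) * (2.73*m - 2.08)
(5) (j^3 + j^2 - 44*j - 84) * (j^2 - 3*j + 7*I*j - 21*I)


(1) = l - 13
(2) = -32.2204*p^5 + 20.5313*p^4 - 24.4756*p^3 - 9.235*p^2 + 20.3521*p + 7.0626
(3) = -20*t^5 + 44*t^4 - 34*t^3 - 24*t^2 + 2*t - 12
(4) = -10.4286*m^3 + 19.4389*m^2 - 7.7194*m - 0.7904
(5) = j^5 - 2*j^4 + 7*I*j^4 - 47*j^3 - 14*I*j^3 + 48*j^2 - 329*I*j^2 + 252*j + 336*I*j + 1764*I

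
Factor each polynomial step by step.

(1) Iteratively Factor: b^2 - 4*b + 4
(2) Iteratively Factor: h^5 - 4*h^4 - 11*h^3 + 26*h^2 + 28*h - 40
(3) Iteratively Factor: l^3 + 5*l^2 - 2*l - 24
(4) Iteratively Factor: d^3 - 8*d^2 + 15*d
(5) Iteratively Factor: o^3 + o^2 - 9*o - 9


(1) = (b - 2)*(b - 2)
(2) = (h - 1)*(h^4 - 3*h^3 - 14*h^2 + 12*h + 40) = (h - 1)*(h + 2)*(h^3 - 5*h^2 - 4*h + 20) = (h - 5)*(h - 1)*(h + 2)*(h^2 - 4) = (h - 5)*(h - 2)*(h - 1)*(h + 2)*(h + 2)
(3) = (l + 4)*(l^2 + l - 6) = (l - 2)*(l + 4)*(l + 3)
(4) = (d)*(d^2 - 8*d + 15) = d*(d - 3)*(d - 5)
(5) = (o + 1)*(o^2 - 9) = (o + 1)*(o + 3)*(o - 3)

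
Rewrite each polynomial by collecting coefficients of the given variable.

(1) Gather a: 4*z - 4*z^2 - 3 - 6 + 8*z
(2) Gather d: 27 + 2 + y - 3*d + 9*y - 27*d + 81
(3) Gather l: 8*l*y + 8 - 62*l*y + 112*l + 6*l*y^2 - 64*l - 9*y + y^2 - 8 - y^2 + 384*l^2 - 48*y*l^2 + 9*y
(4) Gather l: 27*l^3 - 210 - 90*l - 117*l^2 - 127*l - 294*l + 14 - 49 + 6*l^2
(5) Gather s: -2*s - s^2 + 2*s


(1) = -4*z^2 + 12*z - 9
(2) = -30*d + 10*y + 110
(3) = l^2*(384 - 48*y) + l*(6*y^2 - 54*y + 48)
(4) = 27*l^3 - 111*l^2 - 511*l - 245
(5) = -s^2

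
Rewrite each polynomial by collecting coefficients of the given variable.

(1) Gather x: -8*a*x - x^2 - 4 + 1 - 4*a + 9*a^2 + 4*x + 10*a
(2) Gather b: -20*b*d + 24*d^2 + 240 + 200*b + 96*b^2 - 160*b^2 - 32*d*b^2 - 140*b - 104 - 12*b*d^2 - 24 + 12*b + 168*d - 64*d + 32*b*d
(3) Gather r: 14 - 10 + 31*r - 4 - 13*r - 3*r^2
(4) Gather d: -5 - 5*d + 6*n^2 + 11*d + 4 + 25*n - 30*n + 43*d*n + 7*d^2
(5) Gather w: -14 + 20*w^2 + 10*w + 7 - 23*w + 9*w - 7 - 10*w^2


(1) = 9*a^2 + 6*a - x^2 + x*(4 - 8*a) - 3
(2) = b^2*(-32*d - 64) + b*(-12*d^2 + 12*d + 72) + 24*d^2 + 104*d + 112
(3) = -3*r^2 + 18*r
(4) = 7*d^2 + d*(43*n + 6) + 6*n^2 - 5*n - 1
(5) = 10*w^2 - 4*w - 14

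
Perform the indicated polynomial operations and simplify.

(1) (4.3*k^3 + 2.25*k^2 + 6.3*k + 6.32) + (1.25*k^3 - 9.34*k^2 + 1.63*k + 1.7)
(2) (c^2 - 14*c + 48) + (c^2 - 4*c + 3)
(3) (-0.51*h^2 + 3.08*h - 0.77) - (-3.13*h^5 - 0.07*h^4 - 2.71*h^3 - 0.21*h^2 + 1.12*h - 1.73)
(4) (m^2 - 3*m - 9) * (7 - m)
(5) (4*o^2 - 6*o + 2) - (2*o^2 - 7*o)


(1) = 5.55*k^3 - 7.09*k^2 + 7.93*k + 8.02
(2) = 2*c^2 - 18*c + 51
(3) = 3.13*h^5 + 0.07*h^4 + 2.71*h^3 - 0.3*h^2 + 1.96*h + 0.96
(4) = -m^3 + 10*m^2 - 12*m - 63
(5) = 2*o^2 + o + 2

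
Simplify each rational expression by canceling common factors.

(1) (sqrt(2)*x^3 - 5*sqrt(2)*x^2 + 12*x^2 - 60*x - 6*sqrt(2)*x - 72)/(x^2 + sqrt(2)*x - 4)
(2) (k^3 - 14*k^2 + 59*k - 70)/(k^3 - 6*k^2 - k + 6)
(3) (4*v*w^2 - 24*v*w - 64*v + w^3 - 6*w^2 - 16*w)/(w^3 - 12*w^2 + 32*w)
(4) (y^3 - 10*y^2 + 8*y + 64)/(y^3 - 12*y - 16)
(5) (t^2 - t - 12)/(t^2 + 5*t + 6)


(1) = (sqrt(2)*x^3 + x^2*(12 - 5*sqrt(2)) + x*(-60 - 6*sqrt(2)) - 72)/(x^2 + sqrt(2)*x - 4)
(2) = (k^3 - 14*k^2 + 59*k - 70)/(k^3 - 6*k^2 - k + 6)
(3) = (4*v*w + 8*v + w^2 + 2*w)/(w^2 - 4*w)
(4) = (y - 8)/(y + 2)
(5) = (t - 4)/(t + 2)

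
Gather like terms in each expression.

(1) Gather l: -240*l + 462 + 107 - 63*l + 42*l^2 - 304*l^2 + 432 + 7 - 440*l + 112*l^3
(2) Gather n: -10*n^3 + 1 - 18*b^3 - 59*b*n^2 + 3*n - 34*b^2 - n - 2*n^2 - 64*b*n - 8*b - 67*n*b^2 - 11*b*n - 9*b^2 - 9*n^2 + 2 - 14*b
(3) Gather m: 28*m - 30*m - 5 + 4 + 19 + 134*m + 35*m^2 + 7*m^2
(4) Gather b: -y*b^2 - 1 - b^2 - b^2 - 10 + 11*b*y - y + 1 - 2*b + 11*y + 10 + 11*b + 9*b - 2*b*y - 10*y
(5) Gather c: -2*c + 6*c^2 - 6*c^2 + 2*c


(1) = 112*l^3 - 262*l^2 - 743*l + 1008
(2) = -18*b^3 - 43*b^2 - 22*b - 10*n^3 + n^2*(-59*b - 11) + n*(-67*b^2 - 75*b + 2) + 3
(3) = 42*m^2 + 132*m + 18
(4) = b^2*(-y - 2) + b*(9*y + 18)
(5) = 0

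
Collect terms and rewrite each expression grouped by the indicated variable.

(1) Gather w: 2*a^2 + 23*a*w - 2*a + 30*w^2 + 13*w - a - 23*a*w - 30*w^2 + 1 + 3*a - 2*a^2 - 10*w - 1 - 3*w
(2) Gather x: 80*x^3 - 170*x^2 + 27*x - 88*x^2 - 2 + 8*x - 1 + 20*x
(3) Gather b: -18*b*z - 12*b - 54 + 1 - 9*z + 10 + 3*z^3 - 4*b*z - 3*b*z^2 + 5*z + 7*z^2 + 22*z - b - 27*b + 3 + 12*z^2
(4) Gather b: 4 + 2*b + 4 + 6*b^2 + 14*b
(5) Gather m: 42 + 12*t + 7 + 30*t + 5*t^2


(1) = 0
(2) = 80*x^3 - 258*x^2 + 55*x - 3
(3) = b*(-3*z^2 - 22*z - 40) + 3*z^3 + 19*z^2 + 18*z - 40
(4) = 6*b^2 + 16*b + 8
(5) = 5*t^2 + 42*t + 49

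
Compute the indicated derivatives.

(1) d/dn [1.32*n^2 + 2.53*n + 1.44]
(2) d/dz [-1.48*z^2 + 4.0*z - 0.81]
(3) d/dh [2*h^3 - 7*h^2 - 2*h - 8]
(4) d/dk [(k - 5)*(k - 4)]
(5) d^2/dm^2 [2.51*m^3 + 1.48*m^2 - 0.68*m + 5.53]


(1) = 2.64*n + 2.53
(2) = 4.0 - 2.96*z
(3) = 6*h^2 - 14*h - 2
(4) = 2*k - 9
(5) = 15.06*m + 2.96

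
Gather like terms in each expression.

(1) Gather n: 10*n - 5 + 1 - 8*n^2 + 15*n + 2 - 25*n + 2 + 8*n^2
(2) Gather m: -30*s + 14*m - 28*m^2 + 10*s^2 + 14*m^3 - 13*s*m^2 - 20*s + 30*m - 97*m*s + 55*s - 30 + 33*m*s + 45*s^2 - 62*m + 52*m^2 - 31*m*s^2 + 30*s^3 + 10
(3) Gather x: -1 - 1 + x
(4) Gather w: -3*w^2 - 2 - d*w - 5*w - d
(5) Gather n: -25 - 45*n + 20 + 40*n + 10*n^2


(1) = 0
(2) = 14*m^3 + m^2*(24 - 13*s) + m*(-31*s^2 - 64*s - 18) + 30*s^3 + 55*s^2 + 5*s - 20
(3) = x - 2
(4) = -d - 3*w^2 + w*(-d - 5) - 2
(5) = 10*n^2 - 5*n - 5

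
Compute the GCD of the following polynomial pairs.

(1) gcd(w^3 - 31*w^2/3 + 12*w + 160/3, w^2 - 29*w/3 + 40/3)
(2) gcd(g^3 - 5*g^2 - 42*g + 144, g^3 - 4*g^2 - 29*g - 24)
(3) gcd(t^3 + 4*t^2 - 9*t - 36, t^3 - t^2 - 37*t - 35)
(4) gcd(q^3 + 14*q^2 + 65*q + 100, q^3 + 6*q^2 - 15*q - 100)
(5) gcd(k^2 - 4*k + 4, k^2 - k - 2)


(1) = w - 8
(2) = gcd((g - 8)*(g - 3)*(g + 6), (g - 8)*(g + 1)*(g + 3)) = g - 8
(3) = gcd((t - 3)*(t + 3)*(t + 4), (t - 7)*(t + 1)*(t + 5)) = 1
(4) = q^2 + 10*q + 25
(5) = k - 2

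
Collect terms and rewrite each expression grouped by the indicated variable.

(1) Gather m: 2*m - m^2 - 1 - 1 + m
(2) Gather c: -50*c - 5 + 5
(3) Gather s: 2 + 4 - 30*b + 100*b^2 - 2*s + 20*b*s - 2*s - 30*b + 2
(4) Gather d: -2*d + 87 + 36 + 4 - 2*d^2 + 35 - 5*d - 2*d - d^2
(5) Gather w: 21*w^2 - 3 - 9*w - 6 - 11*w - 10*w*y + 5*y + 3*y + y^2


(1) = -m^2 + 3*m - 2
(2) = -50*c
(3) = 100*b^2 - 60*b + s*(20*b - 4) + 8
(4) = -3*d^2 - 9*d + 162
(5) = 21*w^2 + w*(-10*y - 20) + y^2 + 8*y - 9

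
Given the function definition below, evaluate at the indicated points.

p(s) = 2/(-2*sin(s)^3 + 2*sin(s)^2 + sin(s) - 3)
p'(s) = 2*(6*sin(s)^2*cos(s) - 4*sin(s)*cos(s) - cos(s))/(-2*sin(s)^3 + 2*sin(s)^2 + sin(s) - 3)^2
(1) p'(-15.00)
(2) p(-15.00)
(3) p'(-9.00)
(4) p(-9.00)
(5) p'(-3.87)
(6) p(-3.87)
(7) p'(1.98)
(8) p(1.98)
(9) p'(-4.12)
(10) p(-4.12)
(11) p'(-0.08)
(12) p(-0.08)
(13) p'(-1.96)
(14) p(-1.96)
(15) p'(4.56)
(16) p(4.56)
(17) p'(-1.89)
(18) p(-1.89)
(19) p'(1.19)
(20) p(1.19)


(1) = -1.24
(2) = -0.89
(3) = -0.35
(4) = -0.68
(5) = 0.36
(6) = -0.98
(7) = -0.08
(8) = -1.03
(9) = 0.06
(10) = -1.03
(11) = -0.14
(12) = -0.65
(13) = -15.02
(14) = -3.18
(15) = -251.16
(16) = -19.37
(17) = -27.29
(18) = -4.60
(19) = 0.09
(20) = -1.03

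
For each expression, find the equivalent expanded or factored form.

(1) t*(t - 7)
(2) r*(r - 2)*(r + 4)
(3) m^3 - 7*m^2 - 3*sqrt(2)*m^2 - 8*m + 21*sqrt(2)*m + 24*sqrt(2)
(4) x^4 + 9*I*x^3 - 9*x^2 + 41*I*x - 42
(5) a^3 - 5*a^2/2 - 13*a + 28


(1) = t^2 - 7*t
(2) = r^3 + 2*r^2 - 8*r
(3) = (m - 8)*(m + 1)*(m - 3*sqrt(2))
(4) = (x - 2*I)*(x + I)*(x + 3*I)*(x + 7*I)
(5) = (a - 4)*(a - 2)*(a + 7/2)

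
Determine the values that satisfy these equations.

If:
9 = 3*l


Then:
l = 3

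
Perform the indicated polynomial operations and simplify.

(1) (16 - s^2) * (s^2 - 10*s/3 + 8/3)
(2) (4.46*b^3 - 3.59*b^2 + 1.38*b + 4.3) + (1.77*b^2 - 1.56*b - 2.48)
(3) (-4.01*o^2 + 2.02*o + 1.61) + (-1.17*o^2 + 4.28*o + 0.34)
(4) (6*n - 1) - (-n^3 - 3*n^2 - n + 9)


(1) = -s^4 + 10*s^3/3 + 40*s^2/3 - 160*s/3 + 128/3
(2) = 4.46*b^3 - 1.82*b^2 - 0.18*b + 1.82
(3) = -5.18*o^2 + 6.3*o + 1.95
(4) = n^3 + 3*n^2 + 7*n - 10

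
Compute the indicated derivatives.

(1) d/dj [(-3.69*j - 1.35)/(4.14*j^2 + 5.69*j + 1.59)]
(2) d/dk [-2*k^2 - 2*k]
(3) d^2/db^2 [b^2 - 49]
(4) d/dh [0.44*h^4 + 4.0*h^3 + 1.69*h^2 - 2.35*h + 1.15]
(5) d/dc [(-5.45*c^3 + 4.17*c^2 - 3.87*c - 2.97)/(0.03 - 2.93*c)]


(1) = (15.2766*j^2 + 11.178*j + 1.8144)/(17.1396*j^4 + 47.1132*j^3 + 45.5413*j^2 + 18.0942*j + 2.5281)
(2) = -4*k - 2
(3) = 2
(4) = 1.76*h^3 + 12.0*h^2 + 3.38*h - 2.35
(5) = (31.937*c^3 - 12.7086*c^2 + 0.2502*c - 8.8182)/(8.5849*c^2 - 0.1758*c + 0.0009)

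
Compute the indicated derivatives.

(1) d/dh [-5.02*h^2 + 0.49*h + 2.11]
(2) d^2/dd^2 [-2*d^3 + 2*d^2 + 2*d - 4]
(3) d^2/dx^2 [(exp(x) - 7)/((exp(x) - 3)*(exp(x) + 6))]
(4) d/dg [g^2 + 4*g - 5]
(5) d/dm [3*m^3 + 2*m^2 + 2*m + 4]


(1) = 0.49 - 10.04*h
(2) = 4 - 12*d
(3) = (exp(4*x) - 31*exp(3*x) + 45*exp(2*x) - 513*exp(x) - 54)*exp(x)/(exp(6*x) + 9*exp(5*x) - 27*exp(4*x) - 297*exp(3*x) + 486*exp(2*x) + 2916*exp(x) - 5832)
(4) = 2*g + 4
(5) = 9*m^2 + 4*m + 2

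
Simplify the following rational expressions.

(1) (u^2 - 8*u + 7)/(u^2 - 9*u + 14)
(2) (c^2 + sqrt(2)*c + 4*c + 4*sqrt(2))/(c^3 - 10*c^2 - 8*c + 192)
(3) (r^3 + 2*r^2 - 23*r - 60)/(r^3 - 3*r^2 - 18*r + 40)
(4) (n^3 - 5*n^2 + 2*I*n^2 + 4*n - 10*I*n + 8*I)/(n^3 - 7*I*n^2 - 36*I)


(1) = (u - 1)/(u - 2)
(2) = (c + sqrt(2))/(c^2 - 14*c + 48)
(3) = (r + 3)/(r - 2)
(4) = (n^2 - 5*n + 4)/(n^2 - 9*I*n - 18)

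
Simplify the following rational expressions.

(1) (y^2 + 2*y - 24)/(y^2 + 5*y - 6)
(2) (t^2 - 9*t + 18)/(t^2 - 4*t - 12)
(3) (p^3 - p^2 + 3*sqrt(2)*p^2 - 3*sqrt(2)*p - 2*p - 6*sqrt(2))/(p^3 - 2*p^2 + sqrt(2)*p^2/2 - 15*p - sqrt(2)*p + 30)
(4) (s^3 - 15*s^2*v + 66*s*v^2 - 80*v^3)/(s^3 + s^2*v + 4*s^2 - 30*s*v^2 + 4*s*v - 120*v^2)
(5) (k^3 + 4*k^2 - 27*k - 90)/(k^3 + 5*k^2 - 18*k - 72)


(1) = (y - 4)/(y - 1)
(2) = (t - 3)/(t + 2)
(3) = (2*p + 2)/(2*p - 5*sqrt(2))
(4) = (s^2 - 10*s*v + 16*v^2)/(s^2 + 6*s*v + 4*s + 24*v)
(5) = (k - 5)/(k - 4)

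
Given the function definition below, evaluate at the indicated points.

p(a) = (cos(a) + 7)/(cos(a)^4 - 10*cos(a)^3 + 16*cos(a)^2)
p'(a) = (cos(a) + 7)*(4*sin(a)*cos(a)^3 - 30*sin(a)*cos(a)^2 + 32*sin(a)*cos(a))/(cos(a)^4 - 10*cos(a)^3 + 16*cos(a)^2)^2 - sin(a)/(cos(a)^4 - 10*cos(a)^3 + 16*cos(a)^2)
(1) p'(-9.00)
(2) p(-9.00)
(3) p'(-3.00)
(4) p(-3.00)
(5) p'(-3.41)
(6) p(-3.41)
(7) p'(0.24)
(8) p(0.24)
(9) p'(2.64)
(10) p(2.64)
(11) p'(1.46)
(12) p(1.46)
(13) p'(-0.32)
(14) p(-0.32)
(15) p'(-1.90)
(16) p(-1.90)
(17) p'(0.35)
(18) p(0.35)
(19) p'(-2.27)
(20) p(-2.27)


(1) = 0.33
(2) = 0.28
(3) = 0.08
(4) = 0.23
(5) = -0.17
(6) = 0.24
(7) = 0.23
(8) = 1.17
(9) = -0.44
(10) = 0.31
(11) = 670.53
(12) = 39.02
(13) = -0.33
(14) = 1.19
(15) = 21.53
(16) = 3.30
(17) = 0.38
(18) = 1.20
(19) = 1.93
(20) = 0.67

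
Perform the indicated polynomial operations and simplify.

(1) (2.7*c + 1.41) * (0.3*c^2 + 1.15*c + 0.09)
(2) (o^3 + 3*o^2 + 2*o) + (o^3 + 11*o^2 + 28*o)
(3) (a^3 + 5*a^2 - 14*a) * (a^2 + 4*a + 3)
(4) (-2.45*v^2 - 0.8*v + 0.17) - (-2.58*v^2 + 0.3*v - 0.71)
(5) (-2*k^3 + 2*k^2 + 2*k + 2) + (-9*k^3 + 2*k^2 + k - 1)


(1) = 0.81*c^3 + 3.528*c^2 + 1.8645*c + 0.1269
(2) = 2*o^3 + 14*o^2 + 30*o
(3) = a^5 + 9*a^4 + 9*a^3 - 41*a^2 - 42*a
(4) = 0.13*v^2 - 1.1*v + 0.88
(5) = -11*k^3 + 4*k^2 + 3*k + 1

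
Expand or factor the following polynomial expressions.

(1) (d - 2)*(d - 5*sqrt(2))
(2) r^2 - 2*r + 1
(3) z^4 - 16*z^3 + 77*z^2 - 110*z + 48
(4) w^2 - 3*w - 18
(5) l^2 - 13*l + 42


(1) = d^2 - 5*sqrt(2)*d - 2*d + 10*sqrt(2)
(2) = (r - 1)^2
(3) = (z - 8)*(z - 6)*(z - 1)^2
(4) = (w - 6)*(w + 3)
(5) = (l - 7)*(l - 6)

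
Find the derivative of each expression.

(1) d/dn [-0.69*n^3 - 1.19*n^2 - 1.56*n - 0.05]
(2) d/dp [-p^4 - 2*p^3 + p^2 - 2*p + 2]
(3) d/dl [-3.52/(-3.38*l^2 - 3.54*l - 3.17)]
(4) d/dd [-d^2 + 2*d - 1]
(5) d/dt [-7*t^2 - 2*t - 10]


(1) = -2.07*n^2 - 2.38*n - 1.56
(2) = -4*p^3 - 6*p^2 + 2*p - 2
(3) = (-23.7952*l - 12.4608)/(3.38*l^2 + 3.54*l + 3.17)^2
(4) = 2 - 2*d
(5) = -14*t - 2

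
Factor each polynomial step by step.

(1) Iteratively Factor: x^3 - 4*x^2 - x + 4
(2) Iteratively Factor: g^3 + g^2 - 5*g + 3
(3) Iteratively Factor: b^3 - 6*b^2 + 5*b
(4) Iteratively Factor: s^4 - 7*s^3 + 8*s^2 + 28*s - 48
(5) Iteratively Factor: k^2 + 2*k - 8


(1) = (x + 1)*(x^2 - 5*x + 4) = (x - 4)*(x + 1)*(x - 1)
(2) = (g - 1)*(g^2 + 2*g - 3) = (g - 1)*(g + 3)*(g - 1)
(3) = (b - 1)*(b^2 - 5*b) = (b - 5)*(b - 1)*(b)
(4) = (s - 3)*(s^3 - 4*s^2 - 4*s + 16) = (s - 4)*(s - 3)*(s^2 - 4) = (s - 4)*(s - 3)*(s - 2)*(s + 2)
(5) = (k - 2)*(k + 4)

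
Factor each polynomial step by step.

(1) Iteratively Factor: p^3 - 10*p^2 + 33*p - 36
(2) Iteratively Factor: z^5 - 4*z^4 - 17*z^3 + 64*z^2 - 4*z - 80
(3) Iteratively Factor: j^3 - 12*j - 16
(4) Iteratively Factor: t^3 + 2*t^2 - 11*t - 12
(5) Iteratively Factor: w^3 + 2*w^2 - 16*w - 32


(1) = (p - 3)*(p^2 - 7*p + 12) = (p - 3)^2*(p - 4)
(2) = (z - 2)*(z^4 - 2*z^3 - 21*z^2 + 22*z + 40) = (z - 5)*(z - 2)*(z^3 + 3*z^2 - 6*z - 8) = (z - 5)*(z - 2)*(z + 4)*(z^2 - z - 2) = (z - 5)*(z - 2)*(z + 1)*(z + 4)*(z - 2)
(3) = (j - 4)*(j^2 + 4*j + 4) = (j - 4)*(j + 2)*(j + 2)
(4) = (t + 4)*(t^2 - 2*t - 3) = (t + 1)*(t + 4)*(t - 3)
(5) = (w - 4)*(w^2 + 6*w + 8) = (w - 4)*(w + 4)*(w + 2)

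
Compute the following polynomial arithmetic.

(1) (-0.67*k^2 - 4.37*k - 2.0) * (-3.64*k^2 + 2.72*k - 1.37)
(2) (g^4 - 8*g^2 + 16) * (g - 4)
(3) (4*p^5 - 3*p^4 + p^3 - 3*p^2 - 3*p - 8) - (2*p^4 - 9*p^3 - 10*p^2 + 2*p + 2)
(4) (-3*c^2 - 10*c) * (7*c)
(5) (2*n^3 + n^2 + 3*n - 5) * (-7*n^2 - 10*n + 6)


(1) = 2.4388*k^4 + 14.0844*k^3 - 3.6885*k^2 + 0.5469*k + 2.74
(2) = g^5 - 4*g^4 - 8*g^3 + 32*g^2 + 16*g - 64
(3) = 4*p^5 - 5*p^4 + 10*p^3 + 7*p^2 - 5*p - 10
(4) = -21*c^3 - 70*c^2
(5) = -14*n^5 - 27*n^4 - 19*n^3 + 11*n^2 + 68*n - 30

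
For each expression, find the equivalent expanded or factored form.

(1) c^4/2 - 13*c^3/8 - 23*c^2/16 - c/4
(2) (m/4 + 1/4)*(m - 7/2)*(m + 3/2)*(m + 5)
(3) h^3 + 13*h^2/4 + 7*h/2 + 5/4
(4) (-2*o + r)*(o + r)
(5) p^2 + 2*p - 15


(1) = c*(c/2 + 1/4)*(c - 4)*(c + 1/4)
(2) = m^4/4 + m^3 - 49*m^2/16 - 83*m/8 - 105/16
(3) = (h + 1)^2*(h + 5/4)
(4) = -2*o^2 - o*r + r^2
(5) = (p - 3)*(p + 5)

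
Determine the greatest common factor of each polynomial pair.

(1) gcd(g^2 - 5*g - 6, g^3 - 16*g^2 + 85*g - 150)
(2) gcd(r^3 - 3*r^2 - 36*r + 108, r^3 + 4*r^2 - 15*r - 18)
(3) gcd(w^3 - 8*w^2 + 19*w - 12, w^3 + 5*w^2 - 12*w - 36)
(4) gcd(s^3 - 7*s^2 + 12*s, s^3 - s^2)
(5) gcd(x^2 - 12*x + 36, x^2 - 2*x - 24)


(1) = gcd((g - 6)*(g + 1), (g - 6)*(g - 5)^2) = g - 6
(2) = gcd((r - 6)*(r - 3)*(r + 6), (r - 3)*(r + 1)*(r + 6)) = r^2 + 3*r - 18
(3) = gcd((w - 4)*(w - 3)*(w - 1), (w - 3)*(w + 2)*(w + 6)) = w - 3
(4) = s
(5) = x - 6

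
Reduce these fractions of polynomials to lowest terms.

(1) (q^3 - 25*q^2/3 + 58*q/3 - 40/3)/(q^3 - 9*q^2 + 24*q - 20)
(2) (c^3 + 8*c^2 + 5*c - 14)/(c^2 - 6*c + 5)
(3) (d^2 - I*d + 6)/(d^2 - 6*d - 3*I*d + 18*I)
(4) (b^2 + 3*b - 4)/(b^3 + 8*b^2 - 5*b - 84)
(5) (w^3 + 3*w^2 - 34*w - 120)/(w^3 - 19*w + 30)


(1) = (3*q - 4)/(3*q - 6)
(2) = (c^2 + 9*c + 14)/(c - 5)
(3) = (d + 2*I)/(d - 6)
(4) = (b - 1)/(b^2 + 4*b - 21)
(5) = (w^2 - 2*w - 24)/(w^2 - 5*w + 6)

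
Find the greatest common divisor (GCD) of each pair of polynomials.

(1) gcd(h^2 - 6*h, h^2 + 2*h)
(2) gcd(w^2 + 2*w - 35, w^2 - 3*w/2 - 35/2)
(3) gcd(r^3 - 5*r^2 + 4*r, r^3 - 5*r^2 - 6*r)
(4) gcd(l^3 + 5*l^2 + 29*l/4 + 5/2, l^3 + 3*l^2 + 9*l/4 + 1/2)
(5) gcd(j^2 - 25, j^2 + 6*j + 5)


(1) = gcd(h*(h - 6), h*(h + 2)) = h
(2) = w - 5
(3) = r
(4) = gcd((l + 1/2)*(l + 2)*(l + 5/2), (l + 1/2)^2*(l + 2)) = l^2 + 5*l/2 + 1
(5) = j + 5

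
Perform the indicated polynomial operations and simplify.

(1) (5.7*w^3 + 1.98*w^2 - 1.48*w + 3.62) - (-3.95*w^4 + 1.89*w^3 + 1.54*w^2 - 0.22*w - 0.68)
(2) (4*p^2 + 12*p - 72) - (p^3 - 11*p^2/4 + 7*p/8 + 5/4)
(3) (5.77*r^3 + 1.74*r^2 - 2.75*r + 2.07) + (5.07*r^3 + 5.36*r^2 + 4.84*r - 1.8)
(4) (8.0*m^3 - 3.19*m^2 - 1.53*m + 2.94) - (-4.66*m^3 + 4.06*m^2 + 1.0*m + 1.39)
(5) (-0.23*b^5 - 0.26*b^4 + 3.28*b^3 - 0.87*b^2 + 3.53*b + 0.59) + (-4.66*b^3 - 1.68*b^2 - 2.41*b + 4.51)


(1) = 3.95*w^4 + 3.81*w^3 + 0.44*w^2 - 1.26*w + 4.3
(2) = -p^3 + 27*p^2/4 + 89*p/8 - 293/4
(3) = 10.84*r^3 + 7.1*r^2 + 2.09*r + 0.27
(4) = 12.66*m^3 - 7.25*m^2 - 2.53*m + 1.55
(5) = -0.23*b^5 - 0.26*b^4 - 1.38*b^3 - 2.55*b^2 + 1.12*b + 5.1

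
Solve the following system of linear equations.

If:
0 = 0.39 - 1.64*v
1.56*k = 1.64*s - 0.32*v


Then:
k = 1.05128205128205*s - 0.0487804878048781
v = 0.24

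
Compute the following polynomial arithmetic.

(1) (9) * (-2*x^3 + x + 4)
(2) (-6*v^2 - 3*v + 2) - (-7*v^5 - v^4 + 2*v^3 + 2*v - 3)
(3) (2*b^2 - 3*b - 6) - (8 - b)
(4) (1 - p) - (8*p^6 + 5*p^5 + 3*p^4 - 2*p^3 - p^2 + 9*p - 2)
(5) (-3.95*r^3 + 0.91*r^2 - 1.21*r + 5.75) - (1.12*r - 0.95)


(1) = -18*x^3 + 9*x + 36
(2) = 7*v^5 + v^4 - 2*v^3 - 6*v^2 - 5*v + 5
(3) = 2*b^2 - 2*b - 14
(4) = -8*p^6 - 5*p^5 - 3*p^4 + 2*p^3 + p^2 - 10*p + 3
(5) = -3.95*r^3 + 0.91*r^2 - 2.33*r + 6.7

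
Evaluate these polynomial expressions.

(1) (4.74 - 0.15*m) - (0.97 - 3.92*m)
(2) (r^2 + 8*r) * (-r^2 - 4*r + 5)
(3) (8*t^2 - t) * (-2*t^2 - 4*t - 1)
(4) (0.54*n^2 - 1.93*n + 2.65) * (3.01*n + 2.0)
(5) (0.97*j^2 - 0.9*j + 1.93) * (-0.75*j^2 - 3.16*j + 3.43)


(1) = 3.77*m + 3.77
(2) = -r^4 - 12*r^3 - 27*r^2 + 40*r
(3) = -16*t^4 - 30*t^3 - 4*t^2 + t
(4) = 1.6254*n^3 - 4.7293*n^2 + 4.1165*n + 5.3
(5) = -0.7275*j^4 - 2.3902*j^3 + 4.7236*j^2 - 9.1858*j + 6.6199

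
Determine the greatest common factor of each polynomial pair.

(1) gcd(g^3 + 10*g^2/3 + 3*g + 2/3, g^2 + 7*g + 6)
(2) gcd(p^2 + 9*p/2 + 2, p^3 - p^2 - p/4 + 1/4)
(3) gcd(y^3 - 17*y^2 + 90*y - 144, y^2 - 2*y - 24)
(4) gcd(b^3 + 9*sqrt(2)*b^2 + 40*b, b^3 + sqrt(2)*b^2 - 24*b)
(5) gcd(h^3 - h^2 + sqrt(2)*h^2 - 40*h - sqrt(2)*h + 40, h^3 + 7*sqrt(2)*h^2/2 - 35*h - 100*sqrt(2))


(1) = g + 1
(2) = p + 1/2
(3) = gcd((y - 8)*(y - 6)*(y - 3), (y - 6)*(y + 4)) = y - 6
(4) = b^2 + 4*sqrt(2)*b
(5) = gcd((h - 1)*(h - 4*sqrt(2))*(h + 5*sqrt(2)), (h - 4*sqrt(2))*(h + 5*sqrt(2)/2)*(h + 5*sqrt(2))) = h^2 + sqrt(2)*h - 40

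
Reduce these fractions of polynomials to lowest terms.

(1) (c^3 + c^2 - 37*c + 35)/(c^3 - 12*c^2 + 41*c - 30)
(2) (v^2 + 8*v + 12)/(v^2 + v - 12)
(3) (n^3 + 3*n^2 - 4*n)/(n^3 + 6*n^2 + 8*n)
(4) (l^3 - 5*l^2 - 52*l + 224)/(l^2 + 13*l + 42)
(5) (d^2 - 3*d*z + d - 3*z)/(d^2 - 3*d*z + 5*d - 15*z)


(1) = (c + 7)/(c - 6)
(2) = (v^2 + 8*v + 12)/(v^2 + v - 12)
(3) = (n - 1)/(n + 2)
(4) = (l^2 - 12*l + 32)/(l + 6)
(5) = (d + 1)/(d + 5)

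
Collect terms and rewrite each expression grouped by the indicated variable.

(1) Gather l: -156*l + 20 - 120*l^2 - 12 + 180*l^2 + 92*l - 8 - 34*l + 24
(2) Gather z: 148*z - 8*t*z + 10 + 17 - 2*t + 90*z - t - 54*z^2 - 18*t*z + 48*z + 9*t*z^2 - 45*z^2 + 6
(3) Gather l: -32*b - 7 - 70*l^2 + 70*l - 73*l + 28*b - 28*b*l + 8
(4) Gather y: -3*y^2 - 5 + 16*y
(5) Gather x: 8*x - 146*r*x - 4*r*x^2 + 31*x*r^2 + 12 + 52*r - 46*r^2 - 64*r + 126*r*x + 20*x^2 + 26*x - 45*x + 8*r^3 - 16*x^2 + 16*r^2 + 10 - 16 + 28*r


(1) = 60*l^2 - 98*l + 24
(2) = -3*t + z^2*(9*t - 99) + z*(286 - 26*t) + 33
(3) = -4*b - 70*l^2 + l*(-28*b - 3) + 1
(4) = -3*y^2 + 16*y - 5
(5) = 8*r^3 - 30*r^2 + 16*r + x^2*(4 - 4*r) + x*(31*r^2 - 20*r - 11) + 6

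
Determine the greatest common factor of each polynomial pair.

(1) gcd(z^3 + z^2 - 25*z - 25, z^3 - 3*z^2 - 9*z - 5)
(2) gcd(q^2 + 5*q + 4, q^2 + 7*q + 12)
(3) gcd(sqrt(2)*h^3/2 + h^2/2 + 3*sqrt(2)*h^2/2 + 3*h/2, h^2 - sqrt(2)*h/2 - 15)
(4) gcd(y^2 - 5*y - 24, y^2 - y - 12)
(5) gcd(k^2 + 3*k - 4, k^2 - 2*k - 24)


(1) = gcd((z - 5)*(z + 1)*(z + 5), (z - 5)*(z + 1)^2) = z^2 - 4*z - 5
(2) = q + 4
(3) = 1
(4) = y + 3
(5) = gcd((k - 1)*(k + 4), (k - 6)*(k + 4)) = k + 4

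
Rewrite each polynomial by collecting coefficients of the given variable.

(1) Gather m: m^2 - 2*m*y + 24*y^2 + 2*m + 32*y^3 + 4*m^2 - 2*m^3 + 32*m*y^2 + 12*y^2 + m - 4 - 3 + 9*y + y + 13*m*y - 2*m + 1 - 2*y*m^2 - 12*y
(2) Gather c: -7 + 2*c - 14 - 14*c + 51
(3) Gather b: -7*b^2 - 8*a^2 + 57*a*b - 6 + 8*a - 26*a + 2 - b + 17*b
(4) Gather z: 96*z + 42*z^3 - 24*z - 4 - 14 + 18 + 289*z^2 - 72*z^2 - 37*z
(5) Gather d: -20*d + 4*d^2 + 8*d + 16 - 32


(1) = -2*m^3 + m^2*(5 - 2*y) + m*(32*y^2 + 11*y + 1) + 32*y^3 + 36*y^2 - 2*y - 6
(2) = 30 - 12*c
(3) = -8*a^2 - 18*a - 7*b^2 + b*(57*a + 16) - 4
(4) = 42*z^3 + 217*z^2 + 35*z
(5) = 4*d^2 - 12*d - 16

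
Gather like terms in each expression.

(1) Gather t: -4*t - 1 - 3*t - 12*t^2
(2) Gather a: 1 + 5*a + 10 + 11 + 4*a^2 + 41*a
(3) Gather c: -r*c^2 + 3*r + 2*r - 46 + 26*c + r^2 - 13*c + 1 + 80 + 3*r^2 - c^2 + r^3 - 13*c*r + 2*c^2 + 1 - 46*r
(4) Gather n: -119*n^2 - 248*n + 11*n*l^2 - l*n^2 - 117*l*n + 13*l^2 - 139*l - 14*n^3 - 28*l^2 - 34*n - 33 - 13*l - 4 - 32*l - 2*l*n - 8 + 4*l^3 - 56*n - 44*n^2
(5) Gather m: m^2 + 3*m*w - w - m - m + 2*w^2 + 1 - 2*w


(1) = -12*t^2 - 7*t - 1
(2) = 4*a^2 + 46*a + 22
(3) = c^2*(1 - r) + c*(13 - 13*r) + r^3 + 4*r^2 - 41*r + 36
(4) = 4*l^3 - 15*l^2 - 184*l - 14*n^3 + n^2*(-l - 163) + n*(11*l^2 - 119*l - 338) - 45
(5) = m^2 + m*(3*w - 2) + 2*w^2 - 3*w + 1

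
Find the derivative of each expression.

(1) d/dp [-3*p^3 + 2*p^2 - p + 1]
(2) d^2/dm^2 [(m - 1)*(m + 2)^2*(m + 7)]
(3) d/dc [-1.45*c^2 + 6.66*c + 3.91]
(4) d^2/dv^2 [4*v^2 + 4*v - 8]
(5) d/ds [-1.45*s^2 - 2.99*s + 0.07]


(1) = -9*p^2 + 4*p - 1
(2) = 12*m^2 + 60*m + 42
(3) = 6.66 - 2.9*c
(4) = 8
(5) = -2.9*s - 2.99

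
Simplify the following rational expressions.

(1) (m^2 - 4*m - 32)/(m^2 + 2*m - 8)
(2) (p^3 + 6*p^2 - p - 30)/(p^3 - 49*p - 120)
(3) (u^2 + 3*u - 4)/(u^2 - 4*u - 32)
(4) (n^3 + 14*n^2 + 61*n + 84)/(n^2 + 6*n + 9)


(1) = (m - 8)/(m - 2)
(2) = (p - 2)/(p - 8)
(3) = (u - 1)/(u - 8)
(4) = (n^2 + 11*n + 28)/(n + 3)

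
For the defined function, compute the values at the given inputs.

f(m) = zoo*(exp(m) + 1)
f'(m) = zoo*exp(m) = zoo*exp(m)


f(m) = zoo*(exp(m) + 1)
f'(m) = zoo*exp(m) = zoo*exp(m)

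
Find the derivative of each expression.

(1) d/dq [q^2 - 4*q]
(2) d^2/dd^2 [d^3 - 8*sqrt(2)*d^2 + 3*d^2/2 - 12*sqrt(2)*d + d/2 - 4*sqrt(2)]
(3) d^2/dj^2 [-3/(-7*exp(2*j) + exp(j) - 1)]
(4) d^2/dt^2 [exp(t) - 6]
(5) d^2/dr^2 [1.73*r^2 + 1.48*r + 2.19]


(1) = 2*q - 4
(2) = 6*d - 16*sqrt(2) + 3
(3) = 3*((1 - 28*exp(j))*(7*exp(2*j) - exp(j) + 1) + 2*(14*exp(j) - 1)^2*exp(j))*exp(j)/(7*exp(2*j) - exp(j) + 1)^3
(4) = exp(t)
(5) = 3.46000000000000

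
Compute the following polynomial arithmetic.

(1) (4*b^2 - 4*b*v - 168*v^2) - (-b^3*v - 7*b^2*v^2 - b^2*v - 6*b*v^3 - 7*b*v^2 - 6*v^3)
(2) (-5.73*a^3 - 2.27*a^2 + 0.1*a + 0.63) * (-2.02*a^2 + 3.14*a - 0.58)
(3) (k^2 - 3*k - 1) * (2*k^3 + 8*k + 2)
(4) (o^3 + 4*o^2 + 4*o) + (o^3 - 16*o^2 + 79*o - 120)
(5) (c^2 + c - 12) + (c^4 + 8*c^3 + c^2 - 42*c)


(1) = b^3*v + 7*b^2*v^2 + b^2*v + 4*b^2 + 6*b*v^3 + 7*b*v^2 - 4*b*v + 6*v^3 - 168*v^2
(2) = 11.5746*a^5 - 13.4068*a^4 - 4.0064*a^3 + 0.358*a^2 + 1.9202*a - 0.3654
(3) = 2*k^5 - 6*k^4 + 6*k^3 - 22*k^2 - 14*k - 2
(4) = 2*o^3 - 12*o^2 + 83*o - 120
(5) = c^4 + 8*c^3 + 2*c^2 - 41*c - 12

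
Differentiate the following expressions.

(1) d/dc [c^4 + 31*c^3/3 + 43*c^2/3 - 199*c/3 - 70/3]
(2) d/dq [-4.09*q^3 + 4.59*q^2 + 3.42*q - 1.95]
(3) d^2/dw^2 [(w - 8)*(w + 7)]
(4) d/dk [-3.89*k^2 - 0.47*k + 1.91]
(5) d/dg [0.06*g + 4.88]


(1) = 4*c^3 + 31*c^2 + 86*c/3 - 199/3
(2) = -12.27*q^2 + 9.18*q + 3.42
(3) = 2
(4) = -7.78*k - 0.47
(5) = 0.0600000000000000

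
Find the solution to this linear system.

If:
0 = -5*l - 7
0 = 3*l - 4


Then:
No Solution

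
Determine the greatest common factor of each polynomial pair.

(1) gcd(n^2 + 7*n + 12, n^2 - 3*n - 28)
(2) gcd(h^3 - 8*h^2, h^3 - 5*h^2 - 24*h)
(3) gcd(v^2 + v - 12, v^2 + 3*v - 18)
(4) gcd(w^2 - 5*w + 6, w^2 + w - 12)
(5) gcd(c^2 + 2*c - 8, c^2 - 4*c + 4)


(1) = gcd((n + 3)*(n + 4), (n - 7)*(n + 4)) = n + 4
(2) = h^2 - 8*h
(3) = gcd((v - 3)*(v + 4), (v - 3)*(v + 6)) = v - 3
(4) = w - 3
(5) = gcd((c - 2)*(c + 4), (c - 2)^2) = c - 2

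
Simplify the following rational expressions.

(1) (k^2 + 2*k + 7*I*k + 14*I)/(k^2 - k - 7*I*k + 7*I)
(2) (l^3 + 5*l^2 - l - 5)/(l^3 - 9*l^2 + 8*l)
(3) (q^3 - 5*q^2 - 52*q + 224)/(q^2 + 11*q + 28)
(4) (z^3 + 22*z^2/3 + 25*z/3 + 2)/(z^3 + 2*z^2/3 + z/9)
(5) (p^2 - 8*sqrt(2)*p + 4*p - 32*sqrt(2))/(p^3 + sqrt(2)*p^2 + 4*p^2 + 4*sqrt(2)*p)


(1) = (k^2 + k*(2 + 7*I) + 14*I)/(k^2 + k*(-1 - 7*I) + 7*I)
(2) = (l^2 + 6*l + 5)/(l^2 - 8*l)
(3) = (q^2 - 12*q + 32)/(q + 4)
(4) = (3*z^2 + 21*z + 18)/(3*z^2 + z)
(5) = (p - 8*sqrt(2))/(p^2 + sqrt(2)*p)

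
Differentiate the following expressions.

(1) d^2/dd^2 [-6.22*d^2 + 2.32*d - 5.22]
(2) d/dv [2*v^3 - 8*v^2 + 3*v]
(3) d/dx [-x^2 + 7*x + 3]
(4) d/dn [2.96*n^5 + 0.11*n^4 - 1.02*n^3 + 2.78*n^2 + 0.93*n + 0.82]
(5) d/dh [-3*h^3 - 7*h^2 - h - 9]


(1) = -12.4400000000000
(2) = 6*v^2 - 16*v + 3
(3) = 7 - 2*x
(4) = 14.8*n^4 + 0.44*n^3 - 3.06*n^2 + 5.56*n + 0.93
(5) = -9*h^2 - 14*h - 1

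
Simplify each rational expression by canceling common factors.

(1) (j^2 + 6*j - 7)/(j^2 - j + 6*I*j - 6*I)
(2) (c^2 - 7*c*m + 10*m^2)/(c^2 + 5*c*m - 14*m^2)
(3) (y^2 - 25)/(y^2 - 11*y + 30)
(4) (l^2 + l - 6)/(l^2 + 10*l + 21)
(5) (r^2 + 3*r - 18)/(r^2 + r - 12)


(1) = (j + 7)/(j + 6*I)
(2) = (c - 5*m)/(c + 7*m)
(3) = (y + 5)/(y - 6)
(4) = (l - 2)/(l + 7)
(5) = (r + 6)/(r + 4)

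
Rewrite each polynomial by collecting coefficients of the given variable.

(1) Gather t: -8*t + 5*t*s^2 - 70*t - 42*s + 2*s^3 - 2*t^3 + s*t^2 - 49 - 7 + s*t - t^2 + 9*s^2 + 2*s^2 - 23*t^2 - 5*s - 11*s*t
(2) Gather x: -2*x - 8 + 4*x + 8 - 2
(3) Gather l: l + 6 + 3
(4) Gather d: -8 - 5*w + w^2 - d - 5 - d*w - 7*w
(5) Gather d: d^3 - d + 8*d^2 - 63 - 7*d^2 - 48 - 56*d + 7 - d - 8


(1) = 2*s^3 + 11*s^2 - 47*s - 2*t^3 + t^2*(s - 24) + t*(5*s^2 - 10*s - 78) - 56
(2) = 2*x - 2
(3) = l + 9
(4) = d*(-w - 1) + w^2 - 12*w - 13
(5) = d^3 + d^2 - 58*d - 112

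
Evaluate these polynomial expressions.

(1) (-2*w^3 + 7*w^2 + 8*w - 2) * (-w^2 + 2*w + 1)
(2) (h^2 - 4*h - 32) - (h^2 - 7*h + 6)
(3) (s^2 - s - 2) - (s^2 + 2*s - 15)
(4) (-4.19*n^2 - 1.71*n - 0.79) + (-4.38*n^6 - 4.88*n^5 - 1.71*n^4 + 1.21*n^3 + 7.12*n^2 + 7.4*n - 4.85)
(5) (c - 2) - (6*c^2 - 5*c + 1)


(1) = 2*w^5 - 11*w^4 + 4*w^3 + 25*w^2 + 4*w - 2
(2) = 3*h - 38
(3) = 13 - 3*s
(4) = -4.38*n^6 - 4.88*n^5 - 1.71*n^4 + 1.21*n^3 + 2.93*n^2 + 5.69*n - 5.64
(5) = -6*c^2 + 6*c - 3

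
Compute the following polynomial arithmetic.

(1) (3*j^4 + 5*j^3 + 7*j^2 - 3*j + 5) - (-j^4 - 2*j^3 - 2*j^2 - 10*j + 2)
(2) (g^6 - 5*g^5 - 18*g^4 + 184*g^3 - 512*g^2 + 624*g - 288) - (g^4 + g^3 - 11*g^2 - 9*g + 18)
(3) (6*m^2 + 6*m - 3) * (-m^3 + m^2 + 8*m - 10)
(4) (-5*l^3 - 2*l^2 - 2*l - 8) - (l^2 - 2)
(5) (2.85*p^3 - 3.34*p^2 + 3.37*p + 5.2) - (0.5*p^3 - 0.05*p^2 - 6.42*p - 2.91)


(1) = 4*j^4 + 7*j^3 + 9*j^2 + 7*j + 3
(2) = g^6 - 5*g^5 - 19*g^4 + 183*g^3 - 501*g^2 + 633*g - 306
(3) = -6*m^5 + 57*m^3 - 15*m^2 - 84*m + 30
(4) = -5*l^3 - 3*l^2 - 2*l - 6
(5) = 2.35*p^3 - 3.29*p^2 + 9.79*p + 8.11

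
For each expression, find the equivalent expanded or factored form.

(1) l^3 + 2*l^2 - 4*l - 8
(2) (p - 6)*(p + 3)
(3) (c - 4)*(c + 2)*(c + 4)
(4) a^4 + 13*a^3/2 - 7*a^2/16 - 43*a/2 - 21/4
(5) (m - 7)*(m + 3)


(1) = (l - 2)*(l + 2)^2
(2) = p^2 - 3*p - 18
(3) = c^3 + 2*c^2 - 16*c - 32
(4) = (a - 7/4)*(a + 1/4)*(a + 2)*(a + 6)
(5) = m^2 - 4*m - 21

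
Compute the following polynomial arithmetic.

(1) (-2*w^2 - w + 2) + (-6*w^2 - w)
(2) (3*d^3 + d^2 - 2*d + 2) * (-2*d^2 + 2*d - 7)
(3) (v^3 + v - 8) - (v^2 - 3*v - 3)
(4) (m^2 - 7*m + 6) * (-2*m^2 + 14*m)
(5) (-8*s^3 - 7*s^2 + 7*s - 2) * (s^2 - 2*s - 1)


(1) = -8*w^2 - 2*w + 2
(2) = -6*d^5 + 4*d^4 - 15*d^3 - 15*d^2 + 18*d - 14
(3) = v^3 - v^2 + 4*v - 5
(4) = -2*m^4 + 28*m^3 - 110*m^2 + 84*m
(5) = -8*s^5 + 9*s^4 + 29*s^3 - 9*s^2 - 3*s + 2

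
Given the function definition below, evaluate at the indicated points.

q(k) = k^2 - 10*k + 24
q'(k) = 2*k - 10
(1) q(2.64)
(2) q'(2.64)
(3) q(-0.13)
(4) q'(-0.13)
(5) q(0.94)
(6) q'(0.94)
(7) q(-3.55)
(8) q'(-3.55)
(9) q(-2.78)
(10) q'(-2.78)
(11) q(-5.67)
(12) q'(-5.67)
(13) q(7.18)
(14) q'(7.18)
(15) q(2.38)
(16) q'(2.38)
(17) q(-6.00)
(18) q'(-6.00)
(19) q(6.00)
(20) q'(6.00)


(1) = 4.57
(2) = -4.72
(3) = 25.32
(4) = -10.26
(5) = 15.48
(6) = -8.12
(7) = 72.10
(8) = -17.10
(9) = 59.53
(10) = -15.56
(11) = 112.85
(12) = -21.34
(13) = 3.75
(14) = 4.36
(15) = 5.86
(16) = -5.24
(17) = 120.00
(18) = -22.00
(19) = 0.00
(20) = 2.00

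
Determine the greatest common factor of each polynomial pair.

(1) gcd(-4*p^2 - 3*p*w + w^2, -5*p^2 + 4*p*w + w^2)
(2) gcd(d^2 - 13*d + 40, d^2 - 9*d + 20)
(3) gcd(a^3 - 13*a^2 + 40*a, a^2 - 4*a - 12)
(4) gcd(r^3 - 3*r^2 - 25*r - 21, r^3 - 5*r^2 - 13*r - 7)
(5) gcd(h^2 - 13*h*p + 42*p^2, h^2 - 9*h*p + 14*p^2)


(1) = 1
(2) = d - 5
(3) = 1
(4) = gcd((r - 7)*(r + 1)*(r + 3), (r - 7)*(r + 1)^2) = r^2 - 6*r - 7
(5) = -h + 7*p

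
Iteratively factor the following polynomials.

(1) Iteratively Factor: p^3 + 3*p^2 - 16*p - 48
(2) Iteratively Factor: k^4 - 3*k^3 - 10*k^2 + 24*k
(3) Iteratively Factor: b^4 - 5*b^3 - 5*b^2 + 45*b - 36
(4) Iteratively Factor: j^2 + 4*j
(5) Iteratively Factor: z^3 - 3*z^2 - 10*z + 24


(1) = (p + 3)*(p^2 - 16) = (p - 4)*(p + 3)*(p + 4)
(2) = (k - 4)*(k^3 + k^2 - 6*k) = k*(k - 4)*(k^2 + k - 6) = k*(k - 4)*(k + 3)*(k - 2)
(3) = (b - 3)*(b^3 - 2*b^2 - 11*b + 12) = (b - 4)*(b - 3)*(b^2 + 2*b - 3) = (b - 4)*(b - 3)*(b - 1)*(b + 3)
(4) = (j)*(j + 4)
(5) = (z - 4)*(z^2 + z - 6) = (z - 4)*(z - 2)*(z + 3)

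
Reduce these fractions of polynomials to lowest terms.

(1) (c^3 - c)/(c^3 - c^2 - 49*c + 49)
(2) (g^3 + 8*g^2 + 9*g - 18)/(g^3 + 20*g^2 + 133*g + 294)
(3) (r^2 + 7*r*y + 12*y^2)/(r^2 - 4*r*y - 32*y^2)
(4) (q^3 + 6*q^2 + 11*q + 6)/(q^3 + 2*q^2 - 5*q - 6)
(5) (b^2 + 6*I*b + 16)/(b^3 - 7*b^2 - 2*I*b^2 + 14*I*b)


(1) = (c^2 + c)/(c^2 - 49)
(2) = (g^2 + 2*g - 3)/(g^2 + 14*g + 49)
(3) = (-r - 3*y)/(-r + 8*y)
(4) = (q + 2)/(q - 2)
(5) = (b + 8*I)/(b^2 - 7*b)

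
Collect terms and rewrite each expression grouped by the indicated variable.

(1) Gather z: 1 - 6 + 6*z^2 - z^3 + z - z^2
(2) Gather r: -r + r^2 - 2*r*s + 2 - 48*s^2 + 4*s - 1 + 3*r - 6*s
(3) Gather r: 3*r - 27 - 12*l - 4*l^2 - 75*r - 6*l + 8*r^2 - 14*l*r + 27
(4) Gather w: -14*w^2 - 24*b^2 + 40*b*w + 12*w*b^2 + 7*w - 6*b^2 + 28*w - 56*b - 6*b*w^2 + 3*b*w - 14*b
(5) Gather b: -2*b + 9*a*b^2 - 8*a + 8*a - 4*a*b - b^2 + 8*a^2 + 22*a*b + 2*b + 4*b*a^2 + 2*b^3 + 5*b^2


(1) = -z^3 + 5*z^2 + z - 5
(2) = r^2 + r*(2 - 2*s) - 48*s^2 - 2*s + 1
(3) = -4*l^2 - 18*l + 8*r^2 + r*(-14*l - 72)
(4) = -30*b^2 - 70*b + w^2*(-6*b - 14) + w*(12*b^2 + 43*b + 35)
(5) = 8*a^2 + 2*b^3 + b^2*(9*a + 4) + b*(4*a^2 + 18*a)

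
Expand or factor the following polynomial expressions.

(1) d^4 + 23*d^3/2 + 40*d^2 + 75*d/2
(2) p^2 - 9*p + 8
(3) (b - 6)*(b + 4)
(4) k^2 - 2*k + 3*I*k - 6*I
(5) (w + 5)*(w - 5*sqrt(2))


(1) = d*(d + 3/2)*(d + 5)^2
(2) = (p - 8)*(p - 1)
(3) = b^2 - 2*b - 24
(4) = (k - 2)*(k + 3*I)
(5) = w^2 - 5*sqrt(2)*w + 5*w - 25*sqrt(2)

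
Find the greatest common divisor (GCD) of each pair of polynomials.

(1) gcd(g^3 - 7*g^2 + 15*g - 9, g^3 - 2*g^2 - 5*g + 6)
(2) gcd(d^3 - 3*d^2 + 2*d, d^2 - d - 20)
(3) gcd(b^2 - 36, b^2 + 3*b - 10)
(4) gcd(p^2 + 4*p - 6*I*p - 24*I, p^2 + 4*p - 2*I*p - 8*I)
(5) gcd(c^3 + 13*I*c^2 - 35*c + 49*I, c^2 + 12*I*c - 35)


(1) = gcd((g - 3)^2*(g - 1), (g - 3)*(g - 1)*(g + 2)) = g^2 - 4*g + 3
(2) = gcd(d*(d - 2)*(d - 1), (d - 5)*(d + 4)) = 1
(3) = 1
(4) = p + 4
(5) = c + 7*I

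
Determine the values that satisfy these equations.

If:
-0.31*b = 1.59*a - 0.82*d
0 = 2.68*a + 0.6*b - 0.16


Then:
a = 3.99350649350649*d - 0.402597402597403
b = 2.06493506493507 - 17.8376623376623*d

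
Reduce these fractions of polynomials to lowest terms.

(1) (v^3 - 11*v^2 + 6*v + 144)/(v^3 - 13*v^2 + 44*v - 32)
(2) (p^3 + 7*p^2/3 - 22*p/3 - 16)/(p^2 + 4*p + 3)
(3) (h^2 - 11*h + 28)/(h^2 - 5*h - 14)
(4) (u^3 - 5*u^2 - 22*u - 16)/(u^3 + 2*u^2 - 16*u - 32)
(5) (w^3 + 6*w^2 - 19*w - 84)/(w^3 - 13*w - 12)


(1) = (v^2 - 3*v - 18)/(v^2 - 5*v + 4)
(2) = (3*p^2 - 2*p - 16)/(3*p + 3)
(3) = (h - 4)/(h + 2)
(4) = (u^2 - 7*u - 8)/(u^2 - 16)
(5) = (w + 7)/(w + 1)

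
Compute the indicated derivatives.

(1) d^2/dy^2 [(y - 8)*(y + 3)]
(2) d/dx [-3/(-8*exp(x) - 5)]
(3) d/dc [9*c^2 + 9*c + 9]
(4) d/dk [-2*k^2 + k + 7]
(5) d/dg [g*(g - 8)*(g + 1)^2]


(1) = 2
(2) = -24*exp(x)/(8*exp(x) + 5)^2
(3) = 18*c + 9
(4) = 1 - 4*k
(5) = 4*g^3 - 18*g^2 - 30*g - 8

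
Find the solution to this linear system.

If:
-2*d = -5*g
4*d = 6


Then:
d = 3/2
g = 3/5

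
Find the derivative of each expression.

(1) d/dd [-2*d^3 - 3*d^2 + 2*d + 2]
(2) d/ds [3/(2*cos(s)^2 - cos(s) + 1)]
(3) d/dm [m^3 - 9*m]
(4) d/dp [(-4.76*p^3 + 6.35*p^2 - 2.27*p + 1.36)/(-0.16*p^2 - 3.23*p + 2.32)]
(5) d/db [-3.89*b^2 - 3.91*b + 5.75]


(1) = -6*d^2 - 6*d + 2
(2) = 3*(4*cos(s) - 1)*sin(s)/(-cos(s) + cos(2*s) + 2)^2
(3) = 3*m^2 - 9
(4) = (0.7616*p^4 + 30.7496*p^3 - 54.0033*p^2 + 29.8992*p - 0.8736)/(0.0256*p^4 + 1.0336*p^3 + 9.6905*p^2 - 14.9872*p + 5.3824)
(5) = -7.78*b - 3.91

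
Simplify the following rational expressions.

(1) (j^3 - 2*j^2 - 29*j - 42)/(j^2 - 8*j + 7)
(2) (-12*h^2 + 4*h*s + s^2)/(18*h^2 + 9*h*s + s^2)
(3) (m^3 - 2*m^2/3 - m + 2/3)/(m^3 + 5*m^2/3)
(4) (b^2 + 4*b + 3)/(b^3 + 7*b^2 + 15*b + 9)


(1) = (j^2 + 5*j + 6)/(j - 1)
(2) = (-2*h + s)/(3*h + s)
(3) = (3*m^3 - 2*m^2 - 3*m + 2)/(3*m^3 + 5*m^2)
(4) = 1/(b + 3)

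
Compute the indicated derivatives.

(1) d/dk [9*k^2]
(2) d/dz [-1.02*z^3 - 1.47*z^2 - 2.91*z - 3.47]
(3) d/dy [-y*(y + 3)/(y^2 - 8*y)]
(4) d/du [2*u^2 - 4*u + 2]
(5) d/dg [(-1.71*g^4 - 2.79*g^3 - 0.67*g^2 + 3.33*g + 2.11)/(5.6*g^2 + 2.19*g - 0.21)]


(1) = 18*k
(2) = -3.06*z^2 - 2.94*z - 2.91
(3) = 11/(y^2 - 16*y + 64)
(4) = 4*u - 4
(5) = (-19.152*g^5 - 26.8587*g^4 - 10.7838*g^3 - 18.3576*g^2 - 23.3506*g - 5.3202)/(31.36*g^4 + 24.528*g^3 + 2.4441*g^2 - 0.9198*g + 0.0441)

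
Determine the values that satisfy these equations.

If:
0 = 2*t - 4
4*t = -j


Then:
j = -8
t = 2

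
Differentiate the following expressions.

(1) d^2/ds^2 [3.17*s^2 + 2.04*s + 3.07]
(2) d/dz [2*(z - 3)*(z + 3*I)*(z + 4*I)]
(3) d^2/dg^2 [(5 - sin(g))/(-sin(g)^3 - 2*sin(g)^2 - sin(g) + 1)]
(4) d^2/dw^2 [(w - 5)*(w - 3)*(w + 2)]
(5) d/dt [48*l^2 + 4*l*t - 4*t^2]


(1) = 6.34000000000000
(2) = 6*z^2 + z*(-12 + 28*I) - 24 - 42*I
(3) = (-4*sin(g)^7 + 39*sin(g)^6 + 116*sin(g)^5 + 31*sin(g)^4 - 91*sin(g)^3 - 94*sin(g)^2 - 74*sin(g) - 28)/(sin(g)^3 + 2*sin(g)^2 + sin(g) - 1)^3
(4) = 6*w - 12
(5) = 4*l - 8*t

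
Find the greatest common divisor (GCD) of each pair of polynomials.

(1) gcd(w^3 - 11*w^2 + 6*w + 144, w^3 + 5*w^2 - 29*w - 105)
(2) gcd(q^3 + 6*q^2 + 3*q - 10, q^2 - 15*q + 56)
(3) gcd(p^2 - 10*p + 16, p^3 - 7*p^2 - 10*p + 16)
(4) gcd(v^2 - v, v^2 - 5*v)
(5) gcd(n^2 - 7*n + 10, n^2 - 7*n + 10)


(1) = w + 3
(2) = 1
(3) = p - 8
(4) = gcd(v*(v - 1), v*(v - 5)) = v
(5) = n^2 - 7*n + 10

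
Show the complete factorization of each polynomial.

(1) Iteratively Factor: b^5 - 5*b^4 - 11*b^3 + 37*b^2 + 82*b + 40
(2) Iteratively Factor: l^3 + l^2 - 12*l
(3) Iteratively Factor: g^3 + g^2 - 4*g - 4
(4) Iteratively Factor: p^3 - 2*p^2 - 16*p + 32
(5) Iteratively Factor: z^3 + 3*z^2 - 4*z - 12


(1) = (b + 1)*(b^4 - 6*b^3 - 5*b^2 + 42*b + 40) = (b + 1)^2*(b^3 - 7*b^2 + 2*b + 40) = (b + 1)^2*(b + 2)*(b^2 - 9*b + 20) = (b - 4)*(b + 1)^2*(b + 2)*(b - 5)
(2) = (l + 4)*(l^2 - 3*l) = l*(l + 4)*(l - 3)
(3) = (g - 2)*(g^2 + 3*g + 2) = (g - 2)*(g + 1)*(g + 2)
(4) = (p - 2)*(p^2 - 16) = (p - 4)*(p - 2)*(p + 4)
(5) = (z - 2)*(z^2 + 5*z + 6) = (z - 2)*(z + 3)*(z + 2)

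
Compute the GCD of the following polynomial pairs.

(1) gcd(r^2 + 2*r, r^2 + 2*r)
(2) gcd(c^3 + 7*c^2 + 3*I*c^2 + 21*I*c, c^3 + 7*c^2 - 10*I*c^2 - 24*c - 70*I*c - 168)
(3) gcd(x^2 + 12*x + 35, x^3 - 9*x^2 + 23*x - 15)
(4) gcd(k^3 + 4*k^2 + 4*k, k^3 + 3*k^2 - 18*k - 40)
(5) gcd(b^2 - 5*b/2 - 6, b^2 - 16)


(1) = r^2 + 2*r
(2) = c + 7
(3) = 1
(4) = k + 2
(5) = b - 4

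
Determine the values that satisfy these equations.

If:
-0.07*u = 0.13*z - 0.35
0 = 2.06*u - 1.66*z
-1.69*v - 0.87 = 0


Then:
u = 1.51
v = -0.51
z = 1.88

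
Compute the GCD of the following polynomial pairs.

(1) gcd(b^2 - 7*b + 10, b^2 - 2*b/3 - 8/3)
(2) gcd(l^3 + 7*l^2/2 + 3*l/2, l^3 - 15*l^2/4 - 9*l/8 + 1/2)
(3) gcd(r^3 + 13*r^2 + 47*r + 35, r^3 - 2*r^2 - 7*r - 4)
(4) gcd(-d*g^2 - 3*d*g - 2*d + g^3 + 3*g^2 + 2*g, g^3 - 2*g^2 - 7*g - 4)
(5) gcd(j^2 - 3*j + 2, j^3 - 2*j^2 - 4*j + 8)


(1) = gcd((b - 5)*(b - 2), (b - 2)*(b + 4/3)) = b - 2
(2) = gcd(l*(l + 1/2)*(l + 3), (l - 4)*(l - 1/4)*(l + 1/2)) = l + 1/2
(3) = r + 1
(4) = g + 1
(5) = j - 2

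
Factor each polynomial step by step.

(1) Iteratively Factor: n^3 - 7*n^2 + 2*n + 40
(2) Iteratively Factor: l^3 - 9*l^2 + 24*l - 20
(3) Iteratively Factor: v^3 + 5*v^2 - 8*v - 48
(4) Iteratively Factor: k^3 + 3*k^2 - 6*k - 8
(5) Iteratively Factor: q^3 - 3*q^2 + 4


(1) = (n + 2)*(n^2 - 9*n + 20) = (n - 4)*(n + 2)*(n - 5)
(2) = (l - 2)*(l^2 - 7*l + 10) = (l - 2)^2*(l - 5)
(3) = (v + 4)*(v^2 + v - 12) = (v - 3)*(v + 4)*(v + 4)
(4) = (k + 4)*(k^2 - k - 2) = (k + 1)*(k + 4)*(k - 2)
(5) = (q - 2)*(q^2 - q - 2) = (q - 2)*(q + 1)*(q - 2)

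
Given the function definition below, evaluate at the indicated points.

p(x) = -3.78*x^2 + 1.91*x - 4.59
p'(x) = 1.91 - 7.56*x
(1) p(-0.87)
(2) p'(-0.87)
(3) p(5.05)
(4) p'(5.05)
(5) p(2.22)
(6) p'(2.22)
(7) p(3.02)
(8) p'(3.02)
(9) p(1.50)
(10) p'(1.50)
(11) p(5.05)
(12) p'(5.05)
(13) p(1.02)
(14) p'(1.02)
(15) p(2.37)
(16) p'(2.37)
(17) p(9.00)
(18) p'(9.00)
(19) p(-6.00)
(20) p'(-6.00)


(1) = -9.11
(2) = 8.49
(3) = -91.34
(4) = -36.27
(5) = -18.98
(6) = -14.87
(7) = -33.30
(8) = -20.92
(9) = -10.23
(10) = -9.43
(11) = -91.34
(12) = -36.27
(13) = -6.57
(14) = -5.80
(15) = -21.30
(16) = -16.01
(17) = -293.58
(18) = -66.13
(19) = -152.13
(20) = 47.27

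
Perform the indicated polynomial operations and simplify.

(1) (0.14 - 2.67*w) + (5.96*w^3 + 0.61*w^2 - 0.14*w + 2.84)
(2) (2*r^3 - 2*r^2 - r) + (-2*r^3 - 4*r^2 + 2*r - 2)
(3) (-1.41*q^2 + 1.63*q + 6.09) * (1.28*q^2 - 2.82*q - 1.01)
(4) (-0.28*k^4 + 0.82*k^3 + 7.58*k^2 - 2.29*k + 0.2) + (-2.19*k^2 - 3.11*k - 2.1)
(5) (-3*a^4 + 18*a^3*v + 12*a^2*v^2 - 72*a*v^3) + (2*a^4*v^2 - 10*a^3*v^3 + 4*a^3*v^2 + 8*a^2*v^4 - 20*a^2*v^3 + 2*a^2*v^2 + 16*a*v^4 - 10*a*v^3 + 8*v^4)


(1) = 5.96*w^3 + 0.61*w^2 - 2.81*w + 2.98
(2) = -6*r^2 + r - 2
(3) = -1.8048*q^4 + 6.0626*q^3 + 4.6227*q^2 - 18.8201*q - 6.1509
(4) = -0.28*k^4 + 0.82*k^3 + 5.39*k^2 - 5.4*k - 1.9
(5) = 2*a^4*v^2 - 3*a^4 - 10*a^3*v^3 + 4*a^3*v^2 + 18*a^3*v + 8*a^2*v^4 - 20*a^2*v^3 + 14*a^2*v^2 + 16*a*v^4 - 82*a*v^3 + 8*v^4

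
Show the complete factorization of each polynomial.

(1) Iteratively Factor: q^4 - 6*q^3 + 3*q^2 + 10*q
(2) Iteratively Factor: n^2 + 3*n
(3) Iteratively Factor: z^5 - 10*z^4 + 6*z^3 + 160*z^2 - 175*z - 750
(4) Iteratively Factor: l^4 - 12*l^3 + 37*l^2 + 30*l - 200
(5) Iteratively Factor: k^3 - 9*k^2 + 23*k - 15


(1) = (q + 1)*(q^3 - 7*q^2 + 10*q) = q*(q + 1)*(q^2 - 7*q + 10) = q*(q - 5)*(q + 1)*(q - 2)
(2) = (n + 3)*(n)
(3) = (z + 2)*(z^4 - 12*z^3 + 30*z^2 + 100*z - 375) = (z + 2)*(z + 3)*(z^3 - 15*z^2 + 75*z - 125) = (z - 5)*(z + 2)*(z + 3)*(z^2 - 10*z + 25) = (z - 5)^2*(z + 2)*(z + 3)*(z - 5)
(4) = (l - 4)*(l^3 - 8*l^2 + 5*l + 50) = (l - 5)*(l - 4)*(l^2 - 3*l - 10) = (l - 5)*(l - 4)*(l + 2)*(l - 5)
(5) = (k - 3)*(k^2 - 6*k + 5) = (k - 3)*(k - 1)*(k - 5)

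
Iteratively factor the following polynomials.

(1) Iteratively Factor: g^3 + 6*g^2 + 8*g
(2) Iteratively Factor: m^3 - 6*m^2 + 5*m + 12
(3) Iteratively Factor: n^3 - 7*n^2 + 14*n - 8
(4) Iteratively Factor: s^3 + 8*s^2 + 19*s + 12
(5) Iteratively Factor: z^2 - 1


(1) = (g)*(g^2 + 6*g + 8) = g*(g + 2)*(g + 4)
(2) = (m - 3)*(m^2 - 3*m - 4) = (m - 4)*(m - 3)*(m + 1)
(3) = (n - 1)*(n^2 - 6*n + 8) = (n - 2)*(n - 1)*(n - 4)
(4) = (s + 4)*(s^2 + 4*s + 3) = (s + 1)*(s + 4)*(s + 3)
(5) = (z + 1)*(z - 1)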